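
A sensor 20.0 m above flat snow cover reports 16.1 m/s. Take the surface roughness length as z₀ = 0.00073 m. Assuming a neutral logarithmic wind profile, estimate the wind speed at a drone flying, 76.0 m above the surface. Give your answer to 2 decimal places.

Log law: V(z) ∝ ln(z/z₀), so V₂/V₁ = ln(z₂/z₀) / ln(z₁/z₀).
ln(76.0/0.00073) = 11.5532, ln(20.0/0.00073) = 10.2182
V₂ = 16.1 × 11.5532/10.2182 = 16.1 × 1.1306 = 18.2035 m/s

18.20 m/s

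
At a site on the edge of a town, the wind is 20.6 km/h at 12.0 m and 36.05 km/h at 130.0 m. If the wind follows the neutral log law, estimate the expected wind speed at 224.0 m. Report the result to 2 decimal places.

Log law: V ∝ ln(z/z₀). From the pair, with r = V₁/V₂ = 0.57143,
ln z₀ = (ln z₁ − r·ln z₂)/(1 − r) = (2.4849 − 0.57143×4.8675)/0.42857 = -0.6919 → z₀ = 0.5006 m
V₃ = V₁ · ln(z₃/z₀)/ln(z₁/z₀) = 20.6 × 6.1036/3.1768 = 39.5783 km/h

39.58 km/h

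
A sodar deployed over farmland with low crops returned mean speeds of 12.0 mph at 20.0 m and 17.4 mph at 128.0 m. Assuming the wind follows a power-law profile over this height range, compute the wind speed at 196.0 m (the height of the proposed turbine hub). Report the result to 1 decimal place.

First find α: α = ln(V₂/V₁)/ln(z₂/z₁) = ln(17.4/12.0)/ln(128.0/20.0) = 0.37156/1.85630 = 0.2002
Extrapolate from 128.0 m to 196.0 m: V₃ = 17.4 × (196.0/128.0)^0.2002 = 17.4 × 1.0890 = 18.9491 mph

18.9 mph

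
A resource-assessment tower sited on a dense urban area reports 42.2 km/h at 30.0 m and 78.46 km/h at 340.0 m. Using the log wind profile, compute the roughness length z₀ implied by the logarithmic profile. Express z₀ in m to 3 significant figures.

z₀ ≈ 1.78 m

Log law: V(z) ∝ ln(z/z₀). With r = V₁/V₂ = 42.2/78.46 = 0.53785,
r · ln(z₂/z₀) = ln(z₁/z₀) ⇒ ln z₀ = (ln z₁ − r·ln z₂)/(1 − r)
ln z₀ = (3.40120 − 0.53785×5.82895) / 0.46215 = 0.5757
z₀ = exp(0.5757) = 1.778 m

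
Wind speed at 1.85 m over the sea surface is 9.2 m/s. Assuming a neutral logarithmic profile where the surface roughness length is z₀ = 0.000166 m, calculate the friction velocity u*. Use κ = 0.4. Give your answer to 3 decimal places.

Log law: V(z) = (u*/κ) · ln(z/z₀) ⇒ u* = κ · V / ln(z/z₀)
u* = 0.4 × 9.2 / ln(1.85/0.000166) = 0.4 × 9.2 / 9.3187
   = 3.6800 / 9.3187 = 0.3949 m/s

u* ≈ 0.395 m/s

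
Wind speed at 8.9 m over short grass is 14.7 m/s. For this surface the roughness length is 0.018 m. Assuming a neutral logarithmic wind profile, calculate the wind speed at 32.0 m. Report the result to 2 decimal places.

Log law: V(z) ∝ ln(z/z₀), so V₂/V₁ = ln(z₂/z₀) / ln(z₁/z₀).
ln(32.0/0.018) = 7.4831, ln(8.9/0.018) = 6.2034
V₂ = 14.7 × 7.4831/6.2034 = 14.7 × 1.2063 = 17.7324 m/s

17.73 m/s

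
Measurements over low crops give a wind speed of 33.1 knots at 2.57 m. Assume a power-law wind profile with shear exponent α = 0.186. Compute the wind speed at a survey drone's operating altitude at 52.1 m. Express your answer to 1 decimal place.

Power-law profile: V₂ = V₁ · (z₂/z₁)^α
V₂ = 33.1 × (52.1/2.57)^0.186 = 33.1 × (20.2724)^0.186
    = 33.1 × 1.7502 = 57.9312 knots

57.9 knots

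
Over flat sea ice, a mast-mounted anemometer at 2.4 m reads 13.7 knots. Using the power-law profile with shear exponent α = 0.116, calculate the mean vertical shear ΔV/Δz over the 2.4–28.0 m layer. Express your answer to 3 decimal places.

Power law: V₂ = V₁ · (z₂/z₁)^α = 13.7 × (11.6667)^0.116 = 18.2174 knots
ΔV/Δz = (18.2174 − 13.7)/(28.0 − 2.4) = 4.5174/25.6000 = 0.17646 knots/m

0.176 knots/m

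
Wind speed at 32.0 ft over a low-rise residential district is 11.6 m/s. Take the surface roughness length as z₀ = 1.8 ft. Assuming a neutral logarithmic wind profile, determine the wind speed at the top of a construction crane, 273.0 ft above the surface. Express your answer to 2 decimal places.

20.24 m/s

Log law: V(z) ∝ ln(z/z₀), so V₂/V₁ = ln(z₂/z₀) / ln(z₁/z₀).
ln(273.0/1.8) = 5.0217, ln(32.0/1.8) = 2.8779
V₂ = 11.6 × 5.0217/2.8779 = 11.6 × 1.7449 = 20.2406 m/s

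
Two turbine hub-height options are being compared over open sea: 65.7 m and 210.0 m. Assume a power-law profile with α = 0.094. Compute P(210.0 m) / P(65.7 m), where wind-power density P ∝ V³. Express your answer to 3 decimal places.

1.388

Speed ratio: V_B/V_A = (z_B/z_A)^α = (210.0/65.7)^0.094 = (3.1963)^0.094 = 1.11542
Power-density ratio: P_B/P_A = (V_B/V_A)³ = (1.11542)³ = 1.38775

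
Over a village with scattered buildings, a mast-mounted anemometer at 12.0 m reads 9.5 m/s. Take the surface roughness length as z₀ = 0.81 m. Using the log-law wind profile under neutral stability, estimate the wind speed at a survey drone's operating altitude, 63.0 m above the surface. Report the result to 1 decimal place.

Log law: V(z) ∝ ln(z/z₀), so V₂/V₁ = ln(z₂/z₀) / ln(z₁/z₀).
ln(63.0/0.81) = 4.3539, ln(12.0/0.81) = 2.6956
V₂ = 9.5 × 4.3539/2.6956 = 9.5 × 1.6152 = 15.3440 m/s

15.3 m/s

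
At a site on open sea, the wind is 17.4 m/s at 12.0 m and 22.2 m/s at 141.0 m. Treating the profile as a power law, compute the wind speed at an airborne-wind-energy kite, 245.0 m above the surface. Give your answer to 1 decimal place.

First find α: α = ln(V₂/V₁)/ln(z₂/z₁) = ln(22.2/17.4)/ln(141.0/12.0) = 0.24362/2.46385 = 0.0989
Extrapolate from 141.0 m to 245.0 m: V₃ = 22.2 × (245.0/141.0)^0.0989 = 22.2 × 1.0561 = 23.4465 m/s

23.4 m/s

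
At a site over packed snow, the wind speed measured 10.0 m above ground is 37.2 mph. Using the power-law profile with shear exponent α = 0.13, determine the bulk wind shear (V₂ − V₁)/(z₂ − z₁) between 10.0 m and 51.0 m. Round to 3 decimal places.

0.214 mph/m

Power law: V₂ = V₁ · (z₂/z₁)^α = 37.2 × (5.1000)^0.13 = 45.9756 mph
ΔV/Δz = (45.9756 − 37.2)/(51.0 − 10.0) = 8.7756/41.0000 = 0.21404 mph/m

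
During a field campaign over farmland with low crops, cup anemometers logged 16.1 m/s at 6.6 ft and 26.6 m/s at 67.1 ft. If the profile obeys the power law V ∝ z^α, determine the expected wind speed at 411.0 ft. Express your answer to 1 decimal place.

39.4 m/s

First find α: α = ln(V₂/V₁)/ln(z₂/z₁) = ln(26.6/16.1)/ln(67.1/6.6) = 0.50209/2.31911 = 0.2165
Extrapolate from 67.1 ft to 411.0 ft: V₃ = 26.6 × (411.0/67.1)^0.2165 = 26.6 × 1.4805 = 39.3817 m/s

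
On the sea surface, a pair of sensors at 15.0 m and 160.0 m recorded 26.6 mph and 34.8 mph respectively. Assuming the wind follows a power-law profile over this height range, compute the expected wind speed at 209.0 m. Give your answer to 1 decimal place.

First find α: α = ln(V₂/V₁)/ln(z₂/z₁) = ln(34.8/26.6)/ln(160.0/15.0) = 0.26871/2.36712 = 0.1135
Extrapolate from 160.0 m to 209.0 m: V₃ = 34.8 × (209.0/160.0)^0.1135 = 34.8 × 1.0308 = 35.8715 mph

35.9 mph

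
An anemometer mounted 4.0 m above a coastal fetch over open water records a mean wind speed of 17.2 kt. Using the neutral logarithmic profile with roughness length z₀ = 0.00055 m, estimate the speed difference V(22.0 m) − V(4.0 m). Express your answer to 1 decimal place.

Log law: V₂ = V₁ · ln(z₂/z₀)/ln(z₁/z₀) = 17.2 × 10.5966/8.8919 = 20.4976 kt
ΔV = 20.4976 − 17.2 = 3.2976 kt

3.3 kt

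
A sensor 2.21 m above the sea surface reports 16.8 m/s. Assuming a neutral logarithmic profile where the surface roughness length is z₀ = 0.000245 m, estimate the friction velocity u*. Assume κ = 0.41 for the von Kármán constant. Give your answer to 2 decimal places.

u* ≈ 0.76 m/s

Log law: V(z) = (u*/κ) · ln(z/z₀) ⇒ u* = κ · V / ln(z/z₀)
u* = 0.41 × 16.8 / ln(2.21/0.000245) = 0.41 × 16.8 / 9.1072
   = 6.8880 / 9.1072 = 0.7563 m/s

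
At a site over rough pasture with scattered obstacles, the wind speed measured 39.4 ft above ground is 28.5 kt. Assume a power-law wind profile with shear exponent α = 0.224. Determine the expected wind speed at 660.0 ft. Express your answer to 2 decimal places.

53.58 kt

Power-law profile: V₂ = V₁ · (z₂/z₁)^α
V₂ = 28.5 × (660.0/39.4)^0.224 = 28.5 × (16.7513)^0.224
    = 28.5 × 1.8801 = 53.5836 kt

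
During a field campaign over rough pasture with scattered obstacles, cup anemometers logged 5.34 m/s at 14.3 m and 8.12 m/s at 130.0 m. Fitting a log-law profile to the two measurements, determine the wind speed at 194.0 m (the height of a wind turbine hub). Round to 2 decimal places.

8.62 m/s

Log law: V ∝ ln(z/z₀). From the pair, with r = V₁/V₂ = 0.65764,
ln z₀ = (ln z₁ − r·ln z₂)/(1 − r) = (2.6603 − 0.65764×4.8675)/0.34236 = -1.5796 → z₀ = 0.2061 m
V₃ = V₁ · ln(z₃/z₀)/ln(z₁/z₀) = 5.34 × 6.8475/4.2399 = 8.6242 m/s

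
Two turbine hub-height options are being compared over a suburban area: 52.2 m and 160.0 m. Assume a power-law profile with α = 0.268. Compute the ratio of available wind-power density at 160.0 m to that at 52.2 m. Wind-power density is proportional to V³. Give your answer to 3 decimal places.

2.461

Speed ratio: V_B/V_A = (z_B/z_A)^α = (160.0/52.2)^0.268 = (3.0651)^0.268 = 1.35011
Power-density ratio: P_B/P_A = (V_B/V_A)³ = (1.35011)³ = 2.46096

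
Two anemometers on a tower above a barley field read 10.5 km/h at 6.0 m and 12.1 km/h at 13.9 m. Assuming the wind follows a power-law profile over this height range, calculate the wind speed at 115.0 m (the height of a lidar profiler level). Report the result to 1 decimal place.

First find α: α = ln(V₂/V₁)/ln(z₂/z₁) = ln(12.1/10.5)/ln(13.9/6.0) = 0.14183/0.84013 = 0.1688
Extrapolate from 13.9 m to 115.0 m: V₃ = 12.1 × (115.0/13.9)^0.1688 = 12.1 × 1.4286 = 17.2865 km/h

17.3 km/h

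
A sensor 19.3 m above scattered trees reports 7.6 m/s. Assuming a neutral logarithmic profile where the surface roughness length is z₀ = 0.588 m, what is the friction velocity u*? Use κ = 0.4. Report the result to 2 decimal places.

u* ≈ 0.87 m/s

Log law: V(z) = (u*/κ) · ln(z/z₀) ⇒ u* = κ · V / ln(z/z₀)
u* = 0.4 × 7.6 / ln(19.3/0.588) = 0.4 × 7.6 / 3.4911
   = 3.0400 / 3.4911 = 0.8708 m/s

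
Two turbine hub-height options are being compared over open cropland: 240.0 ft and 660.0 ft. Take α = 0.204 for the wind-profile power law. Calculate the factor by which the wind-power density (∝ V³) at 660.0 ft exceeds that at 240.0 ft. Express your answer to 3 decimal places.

Speed ratio: V_B/V_A = (z_B/z_A)^α = (660.0/240.0)^0.204 = (2.7500)^0.204 = 1.22920
Power-density ratio: P_B/P_A = (V_B/V_A)³ = (1.22920)³ = 1.85726

1.857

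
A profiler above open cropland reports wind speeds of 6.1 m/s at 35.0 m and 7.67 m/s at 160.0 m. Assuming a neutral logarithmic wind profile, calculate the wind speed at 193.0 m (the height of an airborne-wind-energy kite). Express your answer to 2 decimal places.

Log law: V ∝ ln(z/z₀). From the pair, with r = V₁/V₂ = 0.79531,
ln z₀ = (ln z₁ − r·ln z₂)/(1 − r) = (3.5553 − 0.79531×5.0752)/0.20469 = -2.3497 → z₀ = 0.09540 m
V₃ = V₁ · ln(z₃/z₀)/ln(z₁/z₀) = 6.1 × 7.6124/5.9051 = 7.8637 m/s

7.86 m/s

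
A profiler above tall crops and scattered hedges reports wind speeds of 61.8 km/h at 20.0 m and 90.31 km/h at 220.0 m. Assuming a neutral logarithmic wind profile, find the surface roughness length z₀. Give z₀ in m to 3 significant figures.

Log law: V(z) ∝ ln(z/z₀). With r = V₁/V₂ = 61.8/90.31 = 0.68431,
r · ln(z₂/z₀) = ln(z₁/z₀) ⇒ ln z₀ = (ln z₁ − r·ln z₂)/(1 − r)
ln z₀ = (2.99573 − 0.68431×5.39363) / 0.31569 = -2.2021
z₀ = exp(-2.2021) = 0.1106 m

z₀ ≈ 0.111 m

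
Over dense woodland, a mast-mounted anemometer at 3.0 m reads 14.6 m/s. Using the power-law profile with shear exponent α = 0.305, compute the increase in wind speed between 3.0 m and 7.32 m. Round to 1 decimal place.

Power law: V₂ = V₁ · (z₂/z₁)^α = 14.6 × (2.4400)^0.305 = 19.1649 m/s
ΔV = 19.1649 − 14.6 = 4.5649 m/s

4.6 m/s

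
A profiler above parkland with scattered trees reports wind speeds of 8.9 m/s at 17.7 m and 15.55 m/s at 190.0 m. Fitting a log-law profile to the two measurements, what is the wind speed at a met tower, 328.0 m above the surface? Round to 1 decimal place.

Log law: V ∝ ln(z/z₀). From the pair, with r = V₁/V₂ = 0.57235,
ln z₀ = (ln z₁ − r·ln z₂)/(1 − r) = (2.8736 − 0.57235×5.2470)/0.42765 = -0.3029 → z₀ = 0.7386 m
V₃ = V₁ · ln(z₃/z₀)/ln(z₁/z₀) = 8.9 × 6.0960/3.1765 = 17.0798 m/s

17.1 m/s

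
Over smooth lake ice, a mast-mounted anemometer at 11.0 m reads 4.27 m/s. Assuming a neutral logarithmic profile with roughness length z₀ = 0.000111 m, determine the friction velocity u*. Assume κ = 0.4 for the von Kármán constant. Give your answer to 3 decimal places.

Log law: V(z) = (u*/κ) · ln(z/z₀) ⇒ u* = κ · V / ln(z/z₀)
u* = 0.4 × 4.27 / ln(11.0/0.000111) = 0.4 × 4.27 / 11.5039
   = 1.7080 / 11.5039 = 0.1485 m/s

u* ≈ 0.148 m/s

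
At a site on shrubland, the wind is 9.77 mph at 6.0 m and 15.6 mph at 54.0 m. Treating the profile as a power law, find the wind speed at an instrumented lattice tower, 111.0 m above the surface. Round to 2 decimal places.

18.19 mph

First find α: α = ln(V₂/V₁)/ln(z₂/z₁) = ln(15.6/9.77)/ln(54.0/6.0) = 0.46795/2.19722 = 0.2130
Extrapolate from 54.0 m to 111.0 m: V₃ = 15.6 × (111.0/54.0)^0.2130 = 15.6 × 1.1659 = 18.1874 mph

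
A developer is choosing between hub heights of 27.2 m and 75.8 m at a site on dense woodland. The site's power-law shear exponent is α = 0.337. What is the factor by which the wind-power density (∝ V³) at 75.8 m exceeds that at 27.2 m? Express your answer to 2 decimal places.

Speed ratio: V_B/V_A = (z_B/z_A)^α = (75.8/27.2)^0.337 = (2.7868)^0.337 = 1.41253
Power-density ratio: P_B/P_A = (V_B/V_A)³ = (1.41253)³ = 2.81836

2.82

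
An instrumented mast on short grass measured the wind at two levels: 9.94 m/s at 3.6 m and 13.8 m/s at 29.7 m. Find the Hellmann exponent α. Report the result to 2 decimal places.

Power law: V₂/V₁ = (z₂/z₁)^α ⇒ α = ln(V₂/V₁) / ln(z₂/z₁)
α = ln(13.8/9.94) / ln(29.7/3.6) = ln(1.3883) / ln(8.2500)
  = 0.32810 / 2.11021 = 0.15548

α ≈ 0.16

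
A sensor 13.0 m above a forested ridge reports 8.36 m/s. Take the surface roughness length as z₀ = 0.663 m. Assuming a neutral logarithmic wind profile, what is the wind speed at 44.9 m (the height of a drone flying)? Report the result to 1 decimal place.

11.8 m/s

Log law: V(z) ∝ ln(z/z₀), so V₂/V₁ = ln(z₂/z₀) / ln(z₁/z₀).
ln(44.9/0.663) = 4.2154, ln(13.0/0.663) = 2.9759
V₂ = 8.36 × 4.2154/2.9759 = 8.36 × 1.4165 = 11.8420 m/s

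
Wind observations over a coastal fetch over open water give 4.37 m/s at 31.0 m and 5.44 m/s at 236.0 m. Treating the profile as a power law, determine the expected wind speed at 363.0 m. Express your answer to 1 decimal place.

First find α: α = ln(V₂/V₁)/ln(z₂/z₁) = ln(5.44/4.37)/ln(236.0/31.0) = 0.21902/2.02984 = 0.1079
Extrapolate from 236.0 m to 363.0 m: V₃ = 5.44 × (363.0/236.0)^0.1079 = 5.44 × 1.0476 = 5.6987 m/s

5.7 m/s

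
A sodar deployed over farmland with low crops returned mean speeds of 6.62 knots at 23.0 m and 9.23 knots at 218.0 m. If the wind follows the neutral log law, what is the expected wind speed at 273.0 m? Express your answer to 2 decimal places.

Log law: V ∝ ln(z/z₀). From the pair, with r = V₁/V₂ = 0.71723,
ln z₀ = (ln z₁ − r·ln z₂)/(1 − r) = (3.1355 − 0.71723×5.3845)/0.28277 = -2.5689 → z₀ = 0.07662 m
V₃ = V₁ · ln(z₃/z₀)/ln(z₁/z₀) = 6.62 × 8.1783/5.7044 = 9.4911 knots

9.49 knots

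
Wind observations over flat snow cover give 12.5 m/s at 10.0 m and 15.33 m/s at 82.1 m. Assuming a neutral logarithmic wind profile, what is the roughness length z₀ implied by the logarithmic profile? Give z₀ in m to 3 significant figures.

z₀ ≈ 0.000915 m

Log law: V(z) ∝ ln(z/z₀). With r = V₁/V₂ = 12.5/15.33 = 0.81539,
r · ln(z₂/z₀) = ln(z₁/z₀) ⇒ ln z₀ = (ln z₁ − r·ln z₂)/(1 − r)
ln z₀ = (2.30259 − 0.81539×4.40794) / 0.18461 = -6.9967
z₀ = exp(-6.9967) = 0.0009149 m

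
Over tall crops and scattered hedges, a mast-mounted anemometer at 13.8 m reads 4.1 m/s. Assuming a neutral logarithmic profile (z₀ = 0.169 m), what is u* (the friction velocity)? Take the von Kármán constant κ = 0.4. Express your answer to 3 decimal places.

u* ≈ 0.373 m/s

Log law: V(z) = (u*/κ) · ln(z/z₀) ⇒ u* = κ · V / ln(z/z₀)
u* = 0.4 × 4.1 / ln(13.8/0.169) = 0.4 × 4.1 / 4.4025
   = 1.6400 / 4.4025 = 0.3725 m/s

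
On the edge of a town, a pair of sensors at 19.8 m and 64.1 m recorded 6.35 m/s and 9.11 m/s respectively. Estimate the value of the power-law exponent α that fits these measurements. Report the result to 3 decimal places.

Power law: V₂/V₁ = (z₂/z₁)^α ⇒ α = ln(V₂/V₁) / ln(z₂/z₁)
α = ln(9.11/6.35) / ln(64.1/19.8) = ln(1.4346) / ln(3.2374)
  = 0.36092 / 1.17476 = 0.30723

α ≈ 0.307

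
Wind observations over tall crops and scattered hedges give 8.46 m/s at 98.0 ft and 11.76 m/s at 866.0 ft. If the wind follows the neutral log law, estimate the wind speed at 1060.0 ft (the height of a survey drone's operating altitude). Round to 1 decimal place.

12.1 m/s

Log law: V ∝ ln(z/z₀). From the pair, with r = V₁/V₂ = 0.71939,
ln z₀ = (ln z₁ − r·ln z₂)/(1 − r) = (4.5850 − 0.71939×6.7639)/0.28061 = -1.0010 → z₀ = 0.3675 ft
V₃ = V₁ · ln(z₃/z₀)/ln(z₁/z₀) = 8.46 × 7.9670/5.5860 = 12.0661 m/s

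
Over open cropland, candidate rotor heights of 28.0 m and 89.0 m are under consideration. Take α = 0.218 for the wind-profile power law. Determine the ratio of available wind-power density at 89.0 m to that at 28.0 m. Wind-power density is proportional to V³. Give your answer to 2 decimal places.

Speed ratio: V_B/V_A = (z_B/z_A)^α = (89.0/28.0)^0.218 = (3.1786)^0.218 = 1.28673
Power-density ratio: P_B/P_A = (V_B/V_A)³ = (1.28673)³ = 2.13039

2.13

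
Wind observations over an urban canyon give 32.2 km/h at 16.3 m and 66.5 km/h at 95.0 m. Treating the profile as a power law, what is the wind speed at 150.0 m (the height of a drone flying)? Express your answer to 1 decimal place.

80.2 km/h

First find α: α = ln(V₂/V₁)/ln(z₂/z₁) = ln(66.5/32.2)/ln(95.0/16.3) = 0.72524/1.76271 = 0.4114
Extrapolate from 95.0 m to 150.0 m: V₃ = 66.5 × (150.0/95.0)^0.4114 = 66.5 × 1.2067 = 80.2484 km/h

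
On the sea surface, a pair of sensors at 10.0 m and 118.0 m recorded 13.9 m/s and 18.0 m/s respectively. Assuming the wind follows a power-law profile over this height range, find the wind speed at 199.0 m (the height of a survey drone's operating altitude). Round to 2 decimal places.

First find α: α = ln(V₂/V₁)/ln(z₂/z₁) = ln(18.0/13.9)/ln(118.0/10.0) = 0.25848/2.46810 = 0.1047
Extrapolate from 118.0 m to 199.0 m: V₃ = 18.0 × (199.0/118.0)^0.1047 = 18.0 × 1.0563 = 19.0127 m/s

19.01 m/s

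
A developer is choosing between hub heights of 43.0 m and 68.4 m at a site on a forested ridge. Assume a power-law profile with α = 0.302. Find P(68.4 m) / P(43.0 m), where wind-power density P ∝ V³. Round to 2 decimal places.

1.52

Speed ratio: V_B/V_A = (z_B/z_A)^α = (68.4/43.0)^0.302 = (1.5907)^0.302 = 1.15048
Power-density ratio: P_B/P_A = (V_B/V_A)³ = (1.15048)³ = 1.52278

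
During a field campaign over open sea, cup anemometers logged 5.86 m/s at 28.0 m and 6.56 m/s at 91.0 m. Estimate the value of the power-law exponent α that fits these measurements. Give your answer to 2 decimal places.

Power law: V₂/V₁ = (z₂/z₁)^α ⇒ α = ln(V₂/V₁) / ln(z₂/z₁)
α = ln(6.56/5.86) / ln(91.0/28.0) = ln(1.1195) / ln(3.2500)
  = 0.11284 / 1.17865 = 0.09574

α ≈ 0.10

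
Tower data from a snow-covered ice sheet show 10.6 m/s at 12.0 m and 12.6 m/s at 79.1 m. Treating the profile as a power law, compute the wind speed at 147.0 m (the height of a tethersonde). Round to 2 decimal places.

13.34 m/s

First find α: α = ln(V₂/V₁)/ln(z₂/z₁) = ln(12.6/10.6)/ln(79.1/12.0) = 0.17284/1.88581 = 0.0917
Extrapolate from 79.1 m to 147.0 m: V₃ = 12.6 × (147.0/79.1)^0.0917 = 12.6 × 1.0584 = 13.3364 m/s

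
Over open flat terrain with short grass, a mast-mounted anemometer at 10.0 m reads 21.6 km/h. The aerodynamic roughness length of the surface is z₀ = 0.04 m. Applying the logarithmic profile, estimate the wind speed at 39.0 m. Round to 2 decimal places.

Log law: V(z) ∝ ln(z/z₀), so V₂/V₁ = ln(z₂/z₀) / ln(z₁/z₀).
ln(39.0/0.04) = 6.8824, ln(10.0/0.04) = 5.5215
V₂ = 21.6 × 6.8824/5.5215 = 21.6 × 1.2465 = 26.9242 km/h

26.92 km/h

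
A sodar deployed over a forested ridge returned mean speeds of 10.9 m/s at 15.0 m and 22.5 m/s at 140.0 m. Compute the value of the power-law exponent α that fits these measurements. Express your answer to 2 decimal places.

α ≈ 0.32

Power law: V₂/V₁ = (z₂/z₁)^α ⇒ α = ln(V₂/V₁) / ln(z₂/z₁)
α = ln(22.5/10.9) / ln(140.0/15.0) = ln(2.0642) / ln(9.3333)
  = 0.72475 / 2.23359 = 0.32448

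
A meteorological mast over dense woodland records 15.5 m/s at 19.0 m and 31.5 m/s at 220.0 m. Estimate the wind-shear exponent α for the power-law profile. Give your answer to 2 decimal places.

α ≈ 0.29

Power law: V₂/V₁ = (z₂/z₁)^α ⇒ α = ln(V₂/V₁) / ln(z₂/z₁)
α = ln(31.5/15.5) / ln(220.0/19.0) = ln(2.0323) / ln(11.5789)
  = 0.70915 / 2.44919 = 0.28954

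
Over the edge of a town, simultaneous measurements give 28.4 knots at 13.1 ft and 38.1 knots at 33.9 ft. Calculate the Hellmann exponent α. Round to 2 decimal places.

Power law: V₂/V₁ = (z₂/z₁)^α ⇒ α = ln(V₂/V₁) / ln(z₂/z₁)
α = ln(38.1/28.4) / ln(33.9/13.1) = ln(1.3415) / ln(2.5878)
  = 0.29383 / 0.95080 = 0.30903

α ≈ 0.31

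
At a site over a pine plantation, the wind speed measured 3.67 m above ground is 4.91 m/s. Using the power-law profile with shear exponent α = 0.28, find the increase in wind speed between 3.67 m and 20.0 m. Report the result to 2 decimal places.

Power law: V₂ = V₁ · (z₂/z₁)^α = 4.91 × (5.4496)^0.28 = 7.8934 m/s
ΔV = 7.8934 − 4.91 = 2.9834 m/s

2.98 m/s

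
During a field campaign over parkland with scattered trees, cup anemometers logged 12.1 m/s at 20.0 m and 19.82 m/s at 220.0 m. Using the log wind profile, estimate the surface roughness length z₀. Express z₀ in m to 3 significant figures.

z₀ ≈ 0.466 m

Log law: V(z) ∝ ln(z/z₀). With r = V₁/V₂ = 12.1/19.82 = 0.61049,
r · ln(z₂/z₀) = ln(z₁/z₀) ⇒ ln z₀ = (ln z₁ − r·ln z₂)/(1 − r)
ln z₀ = (2.99573 − 0.61049×5.39363) / 0.38951 = -0.7626
z₀ = exp(-0.7626) = 0.4664 m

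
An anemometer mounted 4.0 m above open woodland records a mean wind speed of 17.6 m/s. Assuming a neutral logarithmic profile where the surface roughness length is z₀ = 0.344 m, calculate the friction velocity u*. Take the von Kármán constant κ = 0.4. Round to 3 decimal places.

u* ≈ 2.869 m/s

Log law: V(z) = (u*/κ) · ln(z/z₀) ⇒ u* = κ · V / ln(z/z₀)
u* = 0.4 × 17.6 / ln(4.0/0.344) = 0.4 × 17.6 / 2.4534
   = 7.0400 / 2.4534 = 2.8695 m/s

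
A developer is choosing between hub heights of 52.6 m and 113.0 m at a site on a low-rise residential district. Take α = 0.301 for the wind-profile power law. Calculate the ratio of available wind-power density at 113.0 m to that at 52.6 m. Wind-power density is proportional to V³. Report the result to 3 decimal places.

Speed ratio: V_B/V_A = (z_B/z_A)^α = (113.0/52.6)^0.301 = (2.1483)^0.301 = 1.25881
Power-density ratio: P_B/P_A = (V_B/V_A)³ = (1.25881)³ = 1.99471

1.995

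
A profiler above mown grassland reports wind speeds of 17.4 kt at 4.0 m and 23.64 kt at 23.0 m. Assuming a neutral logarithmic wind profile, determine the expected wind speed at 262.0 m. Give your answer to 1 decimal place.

Log law: V ∝ ln(z/z₀). From the pair, with r = V₁/V₂ = 0.73604,
ln z₀ = (ln z₁ − r·ln z₂)/(1 − r) = (1.3863 − 0.73604×3.1355)/0.26396 = -3.4913 → z₀ = 0.03046 m
V₃ = V₁ · ln(z₃/z₀)/ln(z₁/z₀) = 17.4 × 9.0596/4.8776 = 32.3188 kt

32.3 kt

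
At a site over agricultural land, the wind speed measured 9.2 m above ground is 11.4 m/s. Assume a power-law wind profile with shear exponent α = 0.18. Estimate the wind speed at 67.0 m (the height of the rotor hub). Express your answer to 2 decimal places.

Power-law profile: V₂ = V₁ · (z₂/z₁)^α
V₂ = 11.4 × (67.0/9.2)^0.18 = 11.4 × (7.2826)^0.18
    = 11.4 × 1.4296 = 16.2973 m/s

16.30 m/s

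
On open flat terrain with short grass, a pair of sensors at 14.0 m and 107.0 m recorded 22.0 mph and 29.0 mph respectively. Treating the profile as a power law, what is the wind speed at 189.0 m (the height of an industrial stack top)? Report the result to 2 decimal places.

First find α: α = ln(V₂/V₁)/ln(z₂/z₁) = ln(29.0/22.0)/ln(107.0/14.0) = 0.27625/2.03377 = 0.1358
Extrapolate from 107.0 m to 189.0 m: V₃ = 29.0 × (189.0/107.0)^0.1358 = 29.0 × 1.0803 = 31.3299 mph

31.33 mph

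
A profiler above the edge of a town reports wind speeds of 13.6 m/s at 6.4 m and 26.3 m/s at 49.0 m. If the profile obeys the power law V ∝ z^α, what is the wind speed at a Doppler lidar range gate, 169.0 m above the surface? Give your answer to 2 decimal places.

First find α: α = ln(V₂/V₁)/ln(z₂/z₁) = ln(26.3/13.6)/ln(49.0/6.4) = 0.65950/2.03552 = 0.3240
Extrapolate from 49.0 m to 169.0 m: V₃ = 26.3 × (169.0/49.0)^0.3240 = 26.3 × 1.4935 = 39.2794 m/s

39.28 m/s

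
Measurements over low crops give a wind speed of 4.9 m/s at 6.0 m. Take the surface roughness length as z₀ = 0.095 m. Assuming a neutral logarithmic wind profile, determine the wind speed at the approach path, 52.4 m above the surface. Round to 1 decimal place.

Log law: V(z) ∝ ln(z/z₀), so V₂/V₁ = ln(z₂/z₀) / ln(z₁/z₀).
ln(52.4/0.095) = 6.3128, ln(6.0/0.095) = 4.1456
V₂ = 4.9 × 6.3128/4.1456 = 4.9 × 1.5228 = 7.4615 m/s

7.5 m/s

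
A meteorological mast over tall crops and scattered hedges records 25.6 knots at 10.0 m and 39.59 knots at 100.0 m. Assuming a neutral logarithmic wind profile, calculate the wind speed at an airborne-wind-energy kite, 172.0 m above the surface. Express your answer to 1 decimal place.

Log law: V ∝ ln(z/z₀). From the pair, with r = V₁/V₂ = 0.64663,
ln z₀ = (ln z₁ − r·ln z₂)/(1 − r) = (2.3026 − 0.64663×4.6052)/0.35337 = -1.9109 → z₀ = 0.1480 m
V₃ = V₁ · ln(z₃/z₀)/ln(z₁/z₀) = 25.6 × 7.0584/4.2135 = 42.8850 knots

42.9 knots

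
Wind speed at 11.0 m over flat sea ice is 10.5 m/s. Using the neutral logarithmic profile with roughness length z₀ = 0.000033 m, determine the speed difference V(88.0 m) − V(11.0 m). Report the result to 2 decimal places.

Log law: V₂ = V₁ · ln(z₂/z₀)/ln(z₁/z₀) = 10.5 × 14.7963/12.7169 = 12.2169 m/s
ΔV = 12.2169 − 10.5 = 1.7169 m/s

1.72 m/s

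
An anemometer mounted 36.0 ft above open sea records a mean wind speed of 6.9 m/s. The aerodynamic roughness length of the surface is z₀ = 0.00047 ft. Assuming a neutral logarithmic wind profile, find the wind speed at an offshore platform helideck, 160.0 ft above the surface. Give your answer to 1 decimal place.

7.8 m/s

Log law: V(z) ∝ ln(z/z₀), so V₂/V₁ = ln(z₂/z₀) / ln(z₁/z₀).
ln(160.0/0.00047) = 12.7380, ln(36.0/0.00047) = 11.2463
V₂ = 6.9 × 12.7380/11.2463 = 6.9 × 1.1326 = 7.8152 m/s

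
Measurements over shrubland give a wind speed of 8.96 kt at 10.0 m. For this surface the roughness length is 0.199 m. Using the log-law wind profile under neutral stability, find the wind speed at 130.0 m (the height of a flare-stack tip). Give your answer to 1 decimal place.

Log law: V(z) ∝ ln(z/z₀), so V₂/V₁ = ln(z₂/z₀) / ln(z₁/z₀).
ln(130.0/0.199) = 6.4820, ln(10.0/0.199) = 3.9170
V₂ = 8.96 × 6.4820/3.9170 = 8.96 × 1.6548 = 14.8272 kt

14.8 kt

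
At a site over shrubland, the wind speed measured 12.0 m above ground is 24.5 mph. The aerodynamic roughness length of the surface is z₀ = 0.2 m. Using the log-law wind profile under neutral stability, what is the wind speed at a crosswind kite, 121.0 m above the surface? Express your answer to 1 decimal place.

Log law: V(z) ∝ ln(z/z₀), so V₂/V₁ = ln(z₂/z₀) / ln(z₁/z₀).
ln(121.0/0.2) = 6.4052, ln(12.0/0.2) = 4.0943
V₂ = 24.5 × 6.4052/4.0943 = 24.5 × 1.5644 = 38.3280 mph

38.3 mph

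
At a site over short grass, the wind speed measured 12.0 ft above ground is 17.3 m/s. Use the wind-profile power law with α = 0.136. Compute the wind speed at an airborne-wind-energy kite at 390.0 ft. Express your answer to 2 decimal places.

27.78 m/s

Power-law profile: V₂ = V₁ · (z₂/z₁)^α
V₂ = 17.3 × (390.0/12.0)^0.136 = 17.3 × (32.5000)^0.136
    = 17.3 × 1.6055 = 27.7755 m/s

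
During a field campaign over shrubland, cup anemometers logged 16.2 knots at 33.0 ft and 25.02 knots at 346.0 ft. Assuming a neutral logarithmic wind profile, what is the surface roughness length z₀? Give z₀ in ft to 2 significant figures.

Log law: V(z) ∝ ln(z/z₀). With r = V₁/V₂ = 16.2/25.02 = 0.64748,
r · ln(z₂/z₀) = ln(z₁/z₀) ⇒ ln z₀ = (ln z₁ − r·ln z₂)/(1 − r)
ln z₀ = (3.49651 − 0.64748×5.84644) / 0.35252 = -0.8197
z₀ = exp(-0.8197) = 0.4406 ft

z₀ ≈ 0.44 ft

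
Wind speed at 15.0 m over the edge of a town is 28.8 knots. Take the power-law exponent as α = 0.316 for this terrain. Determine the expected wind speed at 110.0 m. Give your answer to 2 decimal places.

Power-law profile: V₂ = V₁ · (z₂/z₁)^α
V₂ = 28.8 × (110.0/15.0)^0.316 = 28.8 × (7.3333)^0.316
    = 28.8 × 1.8769 = 54.0540 knots

54.05 knots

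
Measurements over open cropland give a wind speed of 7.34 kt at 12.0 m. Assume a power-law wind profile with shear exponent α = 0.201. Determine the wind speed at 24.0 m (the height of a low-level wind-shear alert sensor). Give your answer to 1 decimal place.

Power-law profile: V₂ = V₁ · (z₂/z₁)^α
V₂ = 7.34 × (24.0/12.0)^0.201 = 7.34 × (2.0000)^0.201
    = 7.34 × 1.1495 = 8.4373 kt

8.4 kt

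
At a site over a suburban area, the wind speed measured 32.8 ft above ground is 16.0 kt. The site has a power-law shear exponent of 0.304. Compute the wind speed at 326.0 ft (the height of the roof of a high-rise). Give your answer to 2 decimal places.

32.16 kt

Power-law profile: V₂ = V₁ · (z₂/z₁)^α
V₂ = 16.0 × (326.0/32.8)^0.304 = 16.0 × (9.9390)^0.304
    = 16.0 × 2.0100 = 32.1597 kt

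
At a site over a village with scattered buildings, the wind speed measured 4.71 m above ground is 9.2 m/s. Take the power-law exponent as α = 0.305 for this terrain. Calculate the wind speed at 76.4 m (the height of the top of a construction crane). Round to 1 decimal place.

21.5 m/s

Power-law profile: V₂ = V₁ · (z₂/z₁)^α
V₂ = 9.2 × (76.4/4.71)^0.305 = 9.2 × (16.2208)^0.305
    = 9.2 × 2.3392 = 21.5209 m/s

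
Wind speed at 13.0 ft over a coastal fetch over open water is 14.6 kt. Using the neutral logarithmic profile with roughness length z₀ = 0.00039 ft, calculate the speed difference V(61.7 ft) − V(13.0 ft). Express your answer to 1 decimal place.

2.2 kt

Log law: V₂ = V₁ · ln(z₂/z₀)/ln(z₁/z₀) = 14.6 × 11.9716/10.4143 = 16.7833 kt
ΔV = 16.7833 − 14.6 = 2.1833 kt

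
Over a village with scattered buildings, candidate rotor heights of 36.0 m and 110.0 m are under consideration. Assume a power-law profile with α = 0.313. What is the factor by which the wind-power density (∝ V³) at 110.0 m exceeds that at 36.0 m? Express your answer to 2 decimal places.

Speed ratio: V_B/V_A = (z_B/z_A)^α = (110.0/36.0)^0.313 = (3.0556)^0.313 = 1.41851
Power-density ratio: P_B/P_A = (V_B/V_A)³ = (1.41851)³ = 2.85430

2.85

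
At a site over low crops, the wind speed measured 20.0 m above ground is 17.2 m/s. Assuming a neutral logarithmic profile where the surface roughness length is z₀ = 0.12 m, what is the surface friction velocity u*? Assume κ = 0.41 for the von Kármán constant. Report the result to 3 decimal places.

u* ≈ 1.378 m/s

Log law: V(z) = (u*/κ) · ln(z/z₀) ⇒ u* = κ · V / ln(z/z₀)
u* = 0.41 × 17.2 / ln(20.0/0.12) = 0.41 × 17.2 / 5.1160
   = 7.0520 / 5.1160 = 1.3784 m/s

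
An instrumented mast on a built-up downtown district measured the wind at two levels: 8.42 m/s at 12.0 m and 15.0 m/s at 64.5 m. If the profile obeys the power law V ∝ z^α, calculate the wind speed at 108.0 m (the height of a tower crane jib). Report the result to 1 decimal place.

First find α: α = ln(V₂/V₁)/ln(z₂/z₁) = ln(15.0/8.42)/ln(64.5/12.0) = 0.57744/1.68176 = 0.3434
Extrapolate from 64.5 m to 108.0 m: V₃ = 15.0 × (108.0/64.5)^0.3434 = 15.0 × 1.1936 = 17.9042 m/s

17.9 m/s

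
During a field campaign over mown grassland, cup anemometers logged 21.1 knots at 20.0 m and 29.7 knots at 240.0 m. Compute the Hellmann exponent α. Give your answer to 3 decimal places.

α ≈ 0.138

Power law: V₂/V₁ = (z₂/z₁)^α ⇒ α = ln(V₂/V₁) / ln(z₂/z₁)
α = ln(29.7/21.1) / ln(240.0/20.0) = ln(1.4076) / ln(12.0000)
  = 0.34187 / 2.48491 = 0.13758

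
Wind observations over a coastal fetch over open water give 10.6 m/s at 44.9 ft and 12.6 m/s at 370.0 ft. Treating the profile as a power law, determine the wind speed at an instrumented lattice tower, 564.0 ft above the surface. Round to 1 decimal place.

First find α: α = ln(V₂/V₁)/ln(z₂/z₁) = ln(12.6/10.6)/ln(370.0/44.9) = 0.17284/2.10907 = 0.0820
Extrapolate from 370.0 ft to 564.0 ft: V₃ = 12.6 × (564.0/370.0)^0.0820 = 12.6 × 1.0352 = 13.0429 m/s

13.0 m/s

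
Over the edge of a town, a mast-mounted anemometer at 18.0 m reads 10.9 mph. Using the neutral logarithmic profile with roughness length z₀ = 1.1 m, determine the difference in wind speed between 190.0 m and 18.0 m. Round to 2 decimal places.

Log law: V₂ = V₁ · ln(z₂/z₀)/ln(z₁/z₀) = 10.9 × 5.1517/2.7951 = 20.0903 mph
ΔV = 20.0903 − 10.9 = 9.1903 mph

9.19 mph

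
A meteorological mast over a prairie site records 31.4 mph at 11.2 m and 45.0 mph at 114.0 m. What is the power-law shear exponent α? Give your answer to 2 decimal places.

α ≈ 0.16

Power law: V₂/V₁ = (z₂/z₁)^α ⇒ α = ln(V₂/V₁) / ln(z₂/z₁)
α = ln(45.0/31.4) / ln(114.0/11.2) = ln(1.4331) / ln(10.1786)
  = 0.35985 / 2.32028 = 0.15509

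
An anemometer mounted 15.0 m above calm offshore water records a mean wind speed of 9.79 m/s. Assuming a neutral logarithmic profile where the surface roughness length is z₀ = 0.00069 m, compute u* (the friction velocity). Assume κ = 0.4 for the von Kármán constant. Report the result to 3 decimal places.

Log law: V(z) = (u*/κ) · ln(z/z₀) ⇒ u* = κ · V / ln(z/z₀)
u* = 0.4 × 9.79 / ln(15.0/0.00069) = 0.4 × 9.79 / 9.9869
   = 3.9160 / 9.9869 = 0.3921 m/s

u* ≈ 0.392 m/s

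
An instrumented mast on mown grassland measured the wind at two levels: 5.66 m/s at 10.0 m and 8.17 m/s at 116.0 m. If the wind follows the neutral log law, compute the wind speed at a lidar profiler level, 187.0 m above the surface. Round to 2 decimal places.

8.66 m/s

Log law: V ∝ ln(z/z₀). From the pair, with r = V₁/V₂ = 0.69278,
ln z₀ = (ln z₁ − r·ln z₂)/(1 − r) = (2.3026 − 0.69278×4.7536)/0.30722 = -3.2244 → z₀ = 0.03978 m
V₃ = V₁ · ln(z₃/z₀)/ln(z₁/z₀) = 5.66 × 8.4555/5.5270 = 8.6590 m/s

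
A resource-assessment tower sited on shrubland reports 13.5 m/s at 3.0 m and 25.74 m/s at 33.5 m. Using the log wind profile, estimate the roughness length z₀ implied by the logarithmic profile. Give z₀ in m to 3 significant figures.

Log law: V(z) ∝ ln(z/z₀). With r = V₁/V₂ = 13.5/25.74 = 0.52448,
r · ln(z₂/z₀) = ln(z₁/z₀) ⇒ ln z₀ = (ln z₁ − r·ln z₂)/(1 − r)
ln z₀ = (1.09861 − 0.52448×3.51155) / 0.47552 = -1.5627
z₀ = exp(-1.5627) = 0.2096 m

z₀ ≈ 0.210 m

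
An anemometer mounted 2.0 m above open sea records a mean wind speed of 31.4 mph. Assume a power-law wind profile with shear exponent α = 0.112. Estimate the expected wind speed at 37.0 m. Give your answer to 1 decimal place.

43.5 mph

Power-law profile: V₂ = V₁ · (z₂/z₁)^α
V₂ = 31.4 × (37.0/2.0)^0.112 = 31.4 × (18.5000)^0.112
    = 31.4 × 1.3865 = 43.5364 mph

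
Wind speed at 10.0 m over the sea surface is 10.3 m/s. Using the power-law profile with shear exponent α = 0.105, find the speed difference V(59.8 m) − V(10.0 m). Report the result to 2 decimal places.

Power law: V₂ = V₁ · (z₂/z₁)^α = 10.3 × (5.9800)^0.105 = 12.4277 m/s
ΔV = 12.4277 − 10.3 = 2.1277 m/s

2.13 m/s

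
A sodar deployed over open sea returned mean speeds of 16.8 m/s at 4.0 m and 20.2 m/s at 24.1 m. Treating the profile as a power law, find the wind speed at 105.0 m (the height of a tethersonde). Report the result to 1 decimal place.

23.5 m/s

First find α: α = ln(V₂/V₁)/ln(z₂/z₁) = ln(20.2/16.8)/ln(24.1/4.0) = 0.18430/1.79592 = 0.1026
Extrapolate from 24.1 m to 105.0 m: V₃ = 20.2 × (105.0/24.1)^0.1026 = 20.2 × 1.1630 = 23.4934 m/s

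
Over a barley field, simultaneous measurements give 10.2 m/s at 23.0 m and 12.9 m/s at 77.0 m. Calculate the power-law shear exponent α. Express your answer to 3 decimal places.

Power law: V₂/V₁ = (z₂/z₁)^α ⇒ α = ln(V₂/V₁) / ln(z₂/z₁)
α = ln(12.9/10.2) / ln(77.0/23.0) = ln(1.2647) / ln(3.3478)
  = 0.23484 / 1.20831 = 0.19435

α ≈ 0.194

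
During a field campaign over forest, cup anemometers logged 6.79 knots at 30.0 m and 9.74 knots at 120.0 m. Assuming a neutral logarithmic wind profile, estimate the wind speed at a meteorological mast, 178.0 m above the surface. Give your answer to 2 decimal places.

10.58 knots

Log law: V ∝ ln(z/z₀). From the pair, with r = V₁/V₂ = 0.69713,
ln z₀ = (ln z₁ − r·ln z₂)/(1 − r) = (3.4012 − 0.69713×4.7875)/0.30287 = 0.2104 → z₀ = 1.234 m
V₃ = V₁ · ln(z₃/z₀)/ln(z₁/z₀) = 6.79 × 4.9714/3.1908 = 10.5790 knots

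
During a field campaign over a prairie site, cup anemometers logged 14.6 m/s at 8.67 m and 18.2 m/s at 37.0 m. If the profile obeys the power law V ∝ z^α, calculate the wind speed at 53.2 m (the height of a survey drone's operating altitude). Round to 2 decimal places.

19.23 m/s

First find α: α = ln(V₂/V₁)/ln(z₂/z₁) = ln(18.2/14.6)/ln(37.0/8.67) = 0.22040/1.45105 = 0.1519
Extrapolate from 37.0 m to 53.2 m: V₃ = 18.2 × (53.2/37.0)^0.1519 = 18.2 × 1.0567 = 19.2321 m/s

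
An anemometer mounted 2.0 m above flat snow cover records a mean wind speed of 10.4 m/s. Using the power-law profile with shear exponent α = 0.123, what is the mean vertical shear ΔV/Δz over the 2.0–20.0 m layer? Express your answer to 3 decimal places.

0.189 m/s/m

Power law: V₂ = V₁ · (z₂/z₁)^α = 10.4 × (10.0000)^0.123 = 13.8049 m/s
ΔV/Δz = (13.8049 − 10.4)/(20.0 − 2.0) = 3.4049/18.0000 = 0.18916 m/s/m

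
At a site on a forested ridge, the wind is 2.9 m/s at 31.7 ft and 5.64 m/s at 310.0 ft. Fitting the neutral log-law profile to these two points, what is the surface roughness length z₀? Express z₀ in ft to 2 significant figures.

z₀ ≈ 2.8 ft

Log law: V(z) ∝ ln(z/z₀). With r = V₁/V₂ = 2.9/5.64 = 0.51418,
r · ln(z₂/z₀) = ln(z₁/z₀) ⇒ ln z₀ = (ln z₁ − r·ln z₂)/(1 − r)
ln z₀ = (3.45632 − 0.51418×5.73657) / 0.48582 = 1.0429
z₀ = exp(1.0429) = 2.837 ft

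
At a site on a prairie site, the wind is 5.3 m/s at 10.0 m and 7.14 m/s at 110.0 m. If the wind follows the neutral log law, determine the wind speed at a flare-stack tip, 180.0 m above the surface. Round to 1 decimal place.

7.5 m/s

Log law: V ∝ ln(z/z₀). From the pair, with r = V₁/V₂ = 0.74230,
ln z₀ = (ln z₁ − r·ln z₂)/(1 − r) = (2.3026 − 0.74230×4.7005)/0.25770 = -4.6044 → z₀ = 0.01001 m
V₃ = V₁ · ln(z₃/z₀)/ln(z₁/z₀) = 5.3 × 9.7974/6.9070 = 7.5179 m/s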